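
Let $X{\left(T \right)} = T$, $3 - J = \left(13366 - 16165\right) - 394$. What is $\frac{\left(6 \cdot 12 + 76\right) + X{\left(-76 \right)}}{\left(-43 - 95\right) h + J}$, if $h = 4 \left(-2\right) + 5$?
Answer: $\frac{36}{1805} \approx 0.019945$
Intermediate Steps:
$J = 3196$ ($J = 3 - \left(\left(13366 - 16165\right) - 394\right) = 3 - \left(-2799 - 394\right) = 3 - -3193 = 3 + 3193 = 3196$)
$h = -3$ ($h = -8 + 5 = -3$)
$\frac{\left(6 \cdot 12 + 76\right) + X{\left(-76 \right)}}{\left(-43 - 95\right) h + J} = \frac{\left(6 \cdot 12 + 76\right) - 76}{\left(-43 - 95\right) \left(-3\right) + 3196} = \frac{\left(72 + 76\right) - 76}{\left(-138\right) \left(-3\right) + 3196} = \frac{148 - 76}{414 + 3196} = \frac{72}{3610} = 72 \cdot \frac{1}{3610} = \frac{36}{1805}$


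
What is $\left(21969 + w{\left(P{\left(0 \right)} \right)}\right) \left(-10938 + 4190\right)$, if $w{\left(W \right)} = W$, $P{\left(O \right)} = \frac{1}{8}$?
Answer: $- \frac{296495311}{2} \approx -1.4825 \cdot 10^{8}$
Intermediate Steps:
$P{\left(O \right)} = \frac{1}{8}$
$\left(21969 + w{\left(P{\left(0 \right)} \right)}\right) \left(-10938 + 4190\right) = \left(21969 + \frac{1}{8}\right) \left(-10938 + 4190\right) = \frac{175753}{8} \left(-6748\right) = - \frac{296495311}{2}$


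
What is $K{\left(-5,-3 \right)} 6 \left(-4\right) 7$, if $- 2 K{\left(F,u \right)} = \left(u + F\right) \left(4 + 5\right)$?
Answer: $-6048$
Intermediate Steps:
$K{\left(F,u \right)} = - \frac{9 F}{2} - \frac{9 u}{2}$ ($K{\left(F,u \right)} = - \frac{\left(u + F\right) \left(4 + 5\right)}{2} = - \frac{\left(F + u\right) 9}{2} = - \frac{9 F + 9 u}{2} = - \frac{9 F}{2} - \frac{9 u}{2}$)
$K{\left(-5,-3 \right)} 6 \left(-4\right) 7 = \left(\left(- \frac{9}{2}\right) \left(-5\right) - - \frac{27}{2}\right) 6 \left(-4\right) 7 = \left(\frac{45}{2} + \frac{27}{2}\right) \left(-24\right) 7 = 36 \left(-24\right) 7 = \left(-864\right) 7 = -6048$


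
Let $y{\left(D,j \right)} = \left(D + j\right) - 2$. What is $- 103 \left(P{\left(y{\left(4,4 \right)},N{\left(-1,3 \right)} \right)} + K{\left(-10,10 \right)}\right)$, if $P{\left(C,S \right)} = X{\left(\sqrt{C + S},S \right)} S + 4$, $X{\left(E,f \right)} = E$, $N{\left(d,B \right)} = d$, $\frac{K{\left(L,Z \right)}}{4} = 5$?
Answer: $-2472 + 103 \sqrt{5} \approx -2241.7$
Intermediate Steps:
$K{\left(L,Z \right)} = 20$ ($K{\left(L,Z \right)} = 4 \cdot 5 = 20$)
$y{\left(D,j \right)} = -2 + D + j$
$P{\left(C,S \right)} = 4 + S \sqrt{C + S}$ ($P{\left(C,S \right)} = \sqrt{C + S} S + 4 = S \sqrt{C + S} + 4 = 4 + S \sqrt{C + S}$)
$- 103 \left(P{\left(y{\left(4,4 \right)},N{\left(-1,3 \right)} \right)} + K{\left(-10,10 \right)}\right) = - 103 \left(\left(4 - \sqrt{\left(-2 + 4 + 4\right) - 1}\right) + 20\right) = - 103 \left(\left(4 - \sqrt{6 - 1}\right) + 20\right) = - 103 \left(\left(4 - \sqrt{5}\right) + 20\right) = - 103 \left(24 - \sqrt{5}\right) = -2472 + 103 \sqrt{5}$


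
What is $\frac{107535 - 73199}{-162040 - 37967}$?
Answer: $- \frac{34336}{200007} \approx -0.17167$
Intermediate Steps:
$\frac{107535 - 73199}{-162040 - 37967} = \frac{34336}{-200007} = 34336 \left(- \frac{1}{200007}\right) = - \frac{34336}{200007}$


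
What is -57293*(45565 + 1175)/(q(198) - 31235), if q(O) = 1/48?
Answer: 128537991360/1499279 ≈ 85733.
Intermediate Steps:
q(O) = 1/48
-57293*(45565 + 1175)/(q(198) - 31235) = -57293*(45565 + 1175)/(1/48 - 31235) = -57293/((-1499279/48/46740)) = -57293/((-1499279/48*1/46740)) = -57293/(-1499279/2243520) = -57293*(-2243520/1499279) = 128537991360/1499279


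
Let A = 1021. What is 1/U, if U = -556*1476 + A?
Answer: -1/819635 ≈ -1.2201e-6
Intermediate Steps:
U = -819635 (U = -556*1476 + 1021 = -820656 + 1021 = -819635)
1/U = 1/(-819635) = -1/819635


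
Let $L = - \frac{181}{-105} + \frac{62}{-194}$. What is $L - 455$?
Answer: $- \frac{4619873}{10185} \approx -453.6$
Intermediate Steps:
$L = \frac{14302}{10185}$ ($L = \left(-181\right) \left(- \frac{1}{105}\right) + 62 \left(- \frac{1}{194}\right) = \frac{181}{105} - \frac{31}{97} = \frac{14302}{10185} \approx 1.4042$)
$L - 455 = \frac{14302}{10185} - 455 = - \frac{4619873}{10185}$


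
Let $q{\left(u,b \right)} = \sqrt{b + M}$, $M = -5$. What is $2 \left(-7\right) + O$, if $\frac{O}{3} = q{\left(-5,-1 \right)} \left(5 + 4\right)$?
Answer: $-14 + 27 i \sqrt{6} \approx -14.0 + 66.136 i$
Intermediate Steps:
$q{\left(u,b \right)} = \sqrt{-5 + b}$ ($q{\left(u,b \right)} = \sqrt{b - 5} = \sqrt{-5 + b}$)
$O = 27 i \sqrt{6}$ ($O = 3 \sqrt{-5 - 1} \left(5 + 4\right) = 3 \sqrt{-6} \cdot 9 = 3 i \sqrt{6} \cdot 9 = 3 \cdot 9 i \sqrt{6} = 27 i \sqrt{6} \approx 66.136 i$)
$2 \left(-7\right) + O = 2 \left(-7\right) + 27 i \sqrt{6} = -14 + 27 i \sqrt{6}$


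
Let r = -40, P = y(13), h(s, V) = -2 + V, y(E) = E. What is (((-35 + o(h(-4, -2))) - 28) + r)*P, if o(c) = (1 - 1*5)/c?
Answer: -1326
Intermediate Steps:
o(c) = -4/c (o(c) = (1 - 5)/c = -4/c)
P = 13
(((-35 + o(h(-4, -2))) - 28) + r)*P = (((-35 - 4/(-2 - 2)) - 28) - 40)*13 = (((-35 - 4/(-4)) - 28) - 40)*13 = (((-35 - 4*(-¼)) - 28) - 40)*13 = (((-35 + 1) - 28) - 40)*13 = ((-34 - 28) - 40)*13 = (-62 - 40)*13 = -102*13 = -1326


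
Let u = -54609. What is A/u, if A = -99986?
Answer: 99986/54609 ≈ 1.8309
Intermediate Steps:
A/u = -99986/(-54609) = -99986*(-1/54609) = 99986/54609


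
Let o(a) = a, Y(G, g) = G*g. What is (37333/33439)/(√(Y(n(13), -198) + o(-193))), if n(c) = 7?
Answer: -37333*I*√1579/52800181 ≈ -0.028096*I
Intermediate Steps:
(37333/33439)/(√(Y(n(13), -198) + o(-193))) = (37333/33439)/(√(7*(-198) - 193)) = (37333*(1/33439))/(√(-1386 - 193)) = 37333/(33439*(√(-1579))) = 37333/(33439*((I*√1579))) = 37333*(-I*√1579/1579)/33439 = -37333*I*√1579/52800181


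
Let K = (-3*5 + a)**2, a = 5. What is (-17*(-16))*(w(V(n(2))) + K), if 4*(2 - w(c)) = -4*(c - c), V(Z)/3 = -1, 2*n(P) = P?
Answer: 27744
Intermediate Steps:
n(P) = P/2
V(Z) = -3 (V(Z) = 3*(-1) = -3)
w(c) = 2 (w(c) = 2 - (-1)*(c - c) = 2 - (-1)*0 = 2 - 1/4*0 = 2 + 0 = 2)
K = 100 (K = (-3*5 + 5)**2 = (-15 + 5)**2 = (-10)**2 = 100)
(-17*(-16))*(w(V(n(2))) + K) = (-17*(-16))*(2 + 100) = 272*102 = 27744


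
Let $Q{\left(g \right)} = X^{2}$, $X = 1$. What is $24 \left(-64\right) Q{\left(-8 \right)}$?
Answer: $-1536$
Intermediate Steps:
$Q{\left(g \right)} = 1$ ($Q{\left(g \right)} = 1^{2} = 1$)
$24 \left(-64\right) Q{\left(-8 \right)} = 24 \left(-64\right) 1 = \left(-1536\right) 1 = -1536$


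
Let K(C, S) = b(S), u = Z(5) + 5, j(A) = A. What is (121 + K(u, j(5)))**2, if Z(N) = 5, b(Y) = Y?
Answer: 15876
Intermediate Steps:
u = 10 (u = 5 + 5 = 10)
K(C, S) = S
(121 + K(u, j(5)))**2 = (121 + 5)**2 = 126**2 = 15876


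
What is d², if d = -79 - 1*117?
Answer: 38416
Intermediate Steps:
d = -196 (d = -79 - 117 = -196)
d² = (-196)² = 38416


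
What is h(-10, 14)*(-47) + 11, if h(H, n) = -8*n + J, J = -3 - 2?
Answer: 5510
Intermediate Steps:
J = -5
h(H, n) = -5 - 8*n (h(H, n) = -8*n - 5 = -5 - 8*n)
h(-10, 14)*(-47) + 11 = (-5 - 8*14)*(-47) + 11 = (-5 - 112)*(-47) + 11 = -117*(-47) + 11 = 5499 + 11 = 5510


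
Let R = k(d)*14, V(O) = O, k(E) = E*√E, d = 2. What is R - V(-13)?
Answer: 13 + 28*√2 ≈ 52.598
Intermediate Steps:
k(E) = E^(3/2)
R = 28*√2 (R = 2^(3/2)*14 = (2*√2)*14 = 28*√2 ≈ 39.598)
R - V(-13) = 28*√2 - 1*(-13) = 28*√2 + 13 = 13 + 28*√2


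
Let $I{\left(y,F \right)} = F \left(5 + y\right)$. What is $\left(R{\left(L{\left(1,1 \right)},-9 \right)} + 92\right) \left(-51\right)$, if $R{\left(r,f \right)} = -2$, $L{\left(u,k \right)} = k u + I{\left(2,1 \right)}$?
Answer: $-4590$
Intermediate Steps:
$L{\left(u,k \right)} = 7 + k u$ ($L{\left(u,k \right)} = k u + 1 \left(5 + 2\right) = k u + 1 \cdot 7 = k u + 7 = 7 + k u$)
$\left(R{\left(L{\left(1,1 \right)},-9 \right)} + 92\right) \left(-51\right) = \left(-2 + 92\right) \left(-51\right) = 90 \left(-51\right) = -4590$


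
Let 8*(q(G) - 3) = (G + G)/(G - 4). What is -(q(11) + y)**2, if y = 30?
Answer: -874225/784 ≈ -1115.1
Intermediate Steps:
q(G) = 3 + G/(4*(-4 + G)) (q(G) = 3 + ((G + G)/(G - 4))/8 = 3 + ((2*G)/(-4 + G))/8 = 3 + (2*G/(-4 + G))/8 = 3 + G/(4*(-4 + G)))
-(q(11) + y)**2 = -((-48 + 13*11)/(4*(-4 + 11)) + 30)**2 = -((1/4)*(-48 + 143)/7 + 30)**2 = -((1/4)*(1/7)*95 + 30)**2 = -(95/28 + 30)**2 = -(935/28)**2 = -1*874225/784 = -874225/784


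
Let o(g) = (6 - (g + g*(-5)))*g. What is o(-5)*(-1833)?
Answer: -128310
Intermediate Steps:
o(g) = g*(6 + 4*g) (o(g) = (6 - (g - 5*g))*g = (6 - (-4)*g)*g = (6 + 4*g)*g = g*(6 + 4*g))
o(-5)*(-1833) = (2*(-5)*(3 + 2*(-5)))*(-1833) = (2*(-5)*(3 - 10))*(-1833) = (2*(-5)*(-7))*(-1833) = 70*(-1833) = -128310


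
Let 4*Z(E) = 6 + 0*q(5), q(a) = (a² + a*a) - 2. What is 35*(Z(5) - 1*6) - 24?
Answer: -363/2 ≈ -181.50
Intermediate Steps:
q(a) = -2 + 2*a² (q(a) = (a² + a²) - 2 = 2*a² - 2 = -2 + 2*a²)
Z(E) = 3/2 (Z(E) = (6 + 0*(-2 + 2*5²))/4 = (6 + 0*(-2 + 2*25))/4 = (6 + 0*(-2 + 50))/4 = (6 + 0*48)/4 = (6 + 0)/4 = (¼)*6 = 3/2)
35*(Z(5) - 1*6) - 24 = 35*(3/2 - 1*6) - 24 = 35*(3/2 - 6) - 24 = 35*(-9/2) - 24 = -315/2 - 24 = -363/2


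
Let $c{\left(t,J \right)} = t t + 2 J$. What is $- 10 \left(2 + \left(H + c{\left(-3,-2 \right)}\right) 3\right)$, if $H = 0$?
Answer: $-170$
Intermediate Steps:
$c{\left(t,J \right)} = t^{2} + 2 J$
$- 10 \left(2 + \left(H + c{\left(-3,-2 \right)}\right) 3\right) = - 10 \left(2 + \left(0 + \left(\left(-3\right)^{2} + 2 \left(-2\right)\right)\right) 3\right) = - 10 \left(2 + \left(0 + \left(9 - 4\right)\right) 3\right) = - 10 \left(2 + \left(0 + 5\right) 3\right) = - 10 \left(2 + 5 \cdot 3\right) = - 10 \left(2 + 15\right) = \left(-10\right) 17 = -170$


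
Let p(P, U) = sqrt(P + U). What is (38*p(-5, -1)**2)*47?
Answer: -10716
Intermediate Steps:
(38*p(-5, -1)**2)*47 = (38*(sqrt(-5 - 1))**2)*47 = (38*(sqrt(-6))**2)*47 = (38*(I*sqrt(6))**2)*47 = (38*(-6))*47 = -228*47 = -10716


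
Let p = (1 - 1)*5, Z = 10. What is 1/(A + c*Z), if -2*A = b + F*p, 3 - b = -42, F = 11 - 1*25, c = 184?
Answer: 2/3635 ≈ 0.00055021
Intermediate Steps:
F = -14 (F = 11 - 25 = -14)
p = 0 (p = 0*5 = 0)
b = 45 (b = 3 - 1*(-42) = 3 + 42 = 45)
A = -45/2 (A = -(45 - 14*0)/2 = -(45 + 0)/2 = -½*45 = -45/2 ≈ -22.500)
1/(A + c*Z) = 1/(-45/2 + 184*10) = 1/(-45/2 + 1840) = 1/(3635/2) = 2/3635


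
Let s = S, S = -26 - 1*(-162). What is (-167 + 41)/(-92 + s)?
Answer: -63/22 ≈ -2.8636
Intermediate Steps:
S = 136 (S = -26 + 162 = 136)
s = 136
(-167 + 41)/(-92 + s) = (-167 + 41)/(-92 + 136) = -126/44 = -126*1/44 = -63/22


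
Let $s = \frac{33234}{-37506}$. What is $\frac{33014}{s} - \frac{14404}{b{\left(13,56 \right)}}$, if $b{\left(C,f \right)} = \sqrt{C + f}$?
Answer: $- \frac{206370514}{5539} - \frac{14404 \sqrt{69}}{69} \approx -38992.0$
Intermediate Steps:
$s = - \frac{5539}{6251}$ ($s = 33234 \left(- \frac{1}{37506}\right) = - \frac{5539}{6251} \approx -0.8861$)
$\frac{33014}{s} - \frac{14404}{b{\left(13,56 \right)}} = \frac{33014}{- \frac{5539}{6251}} - \frac{14404}{\sqrt{13 + 56}} = 33014 \left(- \frac{6251}{5539}\right) - \frac{14404}{\sqrt{69}} = - \frac{206370514}{5539} - 14404 \frac{\sqrt{69}}{69} = - \frac{206370514}{5539} - \frac{14404 \sqrt{69}}{69}$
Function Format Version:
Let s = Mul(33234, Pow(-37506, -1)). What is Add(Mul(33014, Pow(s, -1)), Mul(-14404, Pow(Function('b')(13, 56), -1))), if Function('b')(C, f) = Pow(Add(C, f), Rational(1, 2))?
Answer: Add(Rational(-206370514, 5539), Mul(Rational(-14404, 69), Pow(69, Rational(1, 2)))) ≈ -38992.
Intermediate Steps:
s = Rational(-5539, 6251) (s = Mul(33234, Rational(-1, 37506)) = Rational(-5539, 6251) ≈ -0.88610)
Add(Mul(33014, Pow(s, -1)), Mul(-14404, Pow(Function('b')(13, 56), -1))) = Add(Mul(33014, Pow(Rational(-5539, 6251), -1)), Mul(-14404, Pow(Pow(Add(13, 56), Rational(1, 2)), -1))) = Add(Mul(33014, Rational(-6251, 5539)), Mul(-14404, Pow(Pow(69, Rational(1, 2)), -1))) = Add(Rational(-206370514, 5539), Mul(-14404, Mul(Rational(1, 69), Pow(69, Rational(1, 2))))) = Add(Rational(-206370514, 5539), Mul(Rational(-14404, 69), Pow(69, Rational(1, 2))))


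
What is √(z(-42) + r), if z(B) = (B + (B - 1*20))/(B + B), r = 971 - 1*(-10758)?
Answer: √5173035/21 ≈ 108.31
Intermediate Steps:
r = 11729 (r = 971 + 10758 = 11729)
z(B) = (-20 + 2*B)/(2*B) (z(B) = (B + (B - 20))/((2*B)) = (B + (-20 + B))*(1/(2*B)) = (-20 + 2*B)*(1/(2*B)) = (-20 + 2*B)/(2*B))
√(z(-42) + r) = √((-10 - 42)/(-42) + 11729) = √(-1/42*(-52) + 11729) = √(26/21 + 11729) = √(246335/21) = √5173035/21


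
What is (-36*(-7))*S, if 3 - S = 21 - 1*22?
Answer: 1008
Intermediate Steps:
S = 4 (S = 3 - (21 - 1*22) = 3 - (21 - 22) = 3 - 1*(-1) = 3 + 1 = 4)
(-36*(-7))*S = -36*(-7)*4 = 252*4 = 1008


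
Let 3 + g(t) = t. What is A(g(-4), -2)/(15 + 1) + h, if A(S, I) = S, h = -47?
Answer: -759/16 ≈ -47.438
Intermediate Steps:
g(t) = -3 + t
A(g(-4), -2)/(15 + 1) + h = (-3 - 4)/(15 + 1) - 47 = -7/16 - 47 = -759/16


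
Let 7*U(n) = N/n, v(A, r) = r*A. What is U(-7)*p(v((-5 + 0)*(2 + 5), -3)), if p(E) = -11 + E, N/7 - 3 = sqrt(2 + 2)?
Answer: -470/7 ≈ -67.143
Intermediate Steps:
N = 35 (N = 21 + 7*sqrt(2 + 2) = 21 + 7*sqrt(4) = 21 + 7*2 = 21 + 14 = 35)
v(A, r) = A*r
U(n) = 5/n (U(n) = (35/n)/7 = 5/n)
U(-7)*p(v((-5 + 0)*(2 + 5), -3)) = (5/(-7))*(-11 + ((-5 + 0)*(2 + 5))*(-3)) = (5*(-1/7))*(-11 - 5*7*(-3)) = -5*(-11 - 35*(-3))/7 = -5*(-11 + 105)/7 = -5/7*94 = -470/7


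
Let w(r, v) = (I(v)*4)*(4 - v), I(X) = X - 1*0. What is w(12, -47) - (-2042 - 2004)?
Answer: -5542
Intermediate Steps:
I(X) = X (I(X) = X + 0 = X)
w(r, v) = 4*v*(4 - v) (w(r, v) = (v*4)*(4 - v) = (4*v)*(4 - v) = 4*v*(4 - v))
w(12, -47) - (-2042 - 2004) = 4*(-47)*(4 - 1*(-47)) - (-2042 - 2004) = 4*(-47)*(4 + 47) - 1*(-4046) = 4*(-47)*51 + 4046 = -9588 + 4046 = -5542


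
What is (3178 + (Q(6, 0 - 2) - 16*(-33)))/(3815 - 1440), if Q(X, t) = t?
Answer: 3704/2375 ≈ 1.5596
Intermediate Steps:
(3178 + (Q(6, 0 - 2) - 16*(-33)))/(3815 - 1440) = (3178 + ((0 - 2) - 16*(-33)))/(3815 - 1440) = (3178 + (-2 + 528))/2375 = (3178 + 526)*(1/2375) = 3704*(1/2375) = 3704/2375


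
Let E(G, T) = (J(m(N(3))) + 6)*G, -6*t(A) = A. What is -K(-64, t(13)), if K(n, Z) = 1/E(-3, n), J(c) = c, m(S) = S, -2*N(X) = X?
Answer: 2/27 ≈ 0.074074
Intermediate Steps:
N(X) = -X/2
t(A) = -A/6
E(G, T) = 9*G/2 (E(G, T) = (-½*3 + 6)*G = (-3/2 + 6)*G = 9*G/2)
K(n, Z) = -2/27 (K(n, Z) = 1/((9/2)*(-3)) = 1/(-27/2) = -2/27)
-K(-64, t(13)) = -1*(-2/27) = 2/27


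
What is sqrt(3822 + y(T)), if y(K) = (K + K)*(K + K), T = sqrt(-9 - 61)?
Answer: sqrt(3542) ≈ 59.515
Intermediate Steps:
T = I*sqrt(70) (T = sqrt(-70) = I*sqrt(70) ≈ 8.3666*I)
y(K) = 4*K**2 (y(K) = (2*K)*(2*K) = 4*K**2)
sqrt(3822 + y(T)) = sqrt(3822 + 4*(I*sqrt(70))**2) = sqrt(3822 + 4*(-70)) = sqrt(3822 - 280) = sqrt(3542)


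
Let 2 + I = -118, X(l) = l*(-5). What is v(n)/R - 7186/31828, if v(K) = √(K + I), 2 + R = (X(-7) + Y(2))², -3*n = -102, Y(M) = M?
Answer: -3593/15914 + I*√86/1367 ≈ -0.22578 + 0.0067839*I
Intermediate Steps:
X(l) = -5*l
I = -120 (I = -2 - 118 = -120)
n = 34 (n = -⅓*(-102) = 34)
R = 1367 (R = -2 + (-5*(-7) + 2)² = -2 + (35 + 2)² = -2 + 37² = -2 + 1369 = 1367)
v(K) = √(-120 + K) (v(K) = √(K - 120) = √(-120 + K))
v(n)/R - 7186/31828 = √(-120 + 34)/1367 - 7186/31828 = √(-86)*(1/1367) - 7186*1/31828 = (I*√86)*(1/1367) - 3593/15914 = I*√86/1367 - 3593/15914 = -3593/15914 + I*√86/1367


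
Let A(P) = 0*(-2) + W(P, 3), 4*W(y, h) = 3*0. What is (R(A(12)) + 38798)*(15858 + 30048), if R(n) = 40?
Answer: 1782897228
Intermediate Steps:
W(y, h) = 0 (W(y, h) = (3*0)/4 = (¼)*0 = 0)
A(P) = 0 (A(P) = 0*(-2) + 0 = 0 + 0 = 0)
(R(A(12)) + 38798)*(15858 + 30048) = (40 + 38798)*(15858 + 30048) = 38838*45906 = 1782897228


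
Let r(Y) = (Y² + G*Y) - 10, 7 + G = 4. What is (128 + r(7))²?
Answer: 21316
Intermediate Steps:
G = -3 (G = -7 + 4 = -3)
r(Y) = -10 + Y² - 3*Y (r(Y) = (Y² - 3*Y) - 10 = -10 + Y² - 3*Y)
(128 + r(7))² = (128 + (-10 + 7² - 3*7))² = (128 + (-10 + 49 - 21))² = (128 + 18)² = 146² = 21316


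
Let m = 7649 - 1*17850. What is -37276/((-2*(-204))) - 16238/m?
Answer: -93406843/1040502 ≈ -89.771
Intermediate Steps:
m = -10201 (m = 7649 - 17850 = -10201)
-37276/((-2*(-204))) - 16238/m = -37276/((-2*(-204))) - 16238/(-10201) = -37276/408 - 16238*(-1/10201) = -37276*1/408 + 16238/10201 = -9319/102 + 16238/10201 = -93406843/1040502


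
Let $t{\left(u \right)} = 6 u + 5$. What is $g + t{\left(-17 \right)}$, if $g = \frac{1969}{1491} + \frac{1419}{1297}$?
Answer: $- \frac{182911697}{1933827} \approx -94.585$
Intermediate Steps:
$g = \frac{4669522}{1933827}$ ($g = 1969 \cdot \frac{1}{1491} + 1419 \cdot \frac{1}{1297} = \frac{1969}{1491} + \frac{1419}{1297} = \frac{4669522}{1933827} \approx 2.4147$)
$t{\left(u \right)} = 5 + 6 u$
$g + t{\left(-17 \right)} = \frac{4669522}{1933827} + \left(5 + 6 \left(-17\right)\right) = \frac{4669522}{1933827} + \left(5 - 102\right) = \frac{4669522}{1933827} - 97 = - \frac{182911697}{1933827}$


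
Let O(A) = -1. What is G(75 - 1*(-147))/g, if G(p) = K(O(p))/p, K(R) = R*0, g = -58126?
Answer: 0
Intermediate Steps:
K(R) = 0
G(p) = 0 (G(p) = 0/p = 0)
G(75 - 1*(-147))/g = 0/(-58126) = 0*(-1/58126) = 0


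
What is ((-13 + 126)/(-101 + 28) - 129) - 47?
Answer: -12961/73 ≈ -177.55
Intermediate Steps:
((-13 + 126)/(-101 + 28) - 129) - 47 = (113/(-73) - 129) - 47 = (113*(-1/73) - 129) - 47 = (-113/73 - 129) - 47 = -9530/73 - 47 = -12961/73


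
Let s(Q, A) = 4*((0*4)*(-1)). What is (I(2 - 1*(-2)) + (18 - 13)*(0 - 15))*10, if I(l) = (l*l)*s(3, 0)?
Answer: -750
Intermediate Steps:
s(Q, A) = 0 (s(Q, A) = 4*(0*(-1)) = 4*0 = 0)
I(l) = 0 (I(l) = (l*l)*0 = l²*0 = 0)
(I(2 - 1*(-2)) + (18 - 13)*(0 - 15))*10 = (0 + (18 - 13)*(0 - 15))*10 = (0 + 5*(-15))*10 = (0 - 75)*10 = -75*10 = -750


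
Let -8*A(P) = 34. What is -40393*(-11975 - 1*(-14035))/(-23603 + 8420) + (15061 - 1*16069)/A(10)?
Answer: 1475780716/258111 ≈ 5717.6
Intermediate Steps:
A(P) = -17/4 (A(P) = -1/8*34 = -17/4)
-40393*(-11975 - 1*(-14035))/(-23603 + 8420) + (15061 - 1*16069)/A(10) = -40393*(-11975 - 1*(-14035))/(-23603 + 8420) + (15061 - 1*16069)/(-17/4) = -40393/((-15183/(-11975 + 14035))) + (15061 - 16069)*(-4/17) = -40393/((-15183/2060)) - 1008*(-4/17) = -40393/((-15183*1/2060)) + 4032/17 = -40393/(-15183/2060) + 4032/17 = -40393*(-2060/15183) + 4032/17 = 83209580/15183 + 4032/17 = 1475780716/258111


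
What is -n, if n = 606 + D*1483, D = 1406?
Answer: -2085704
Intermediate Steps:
n = 2085704 (n = 606 + 1406*1483 = 606 + 2085098 = 2085704)
-n = -1*2085704 = -2085704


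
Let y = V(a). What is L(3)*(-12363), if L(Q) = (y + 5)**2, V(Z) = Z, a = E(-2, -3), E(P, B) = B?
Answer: -49452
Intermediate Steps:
a = -3
y = -3
L(Q) = 4 (L(Q) = (-3 + 5)**2 = 2**2 = 4)
L(3)*(-12363) = 4*(-12363) = -49452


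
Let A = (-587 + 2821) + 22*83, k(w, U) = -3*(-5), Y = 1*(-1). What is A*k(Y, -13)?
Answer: 60900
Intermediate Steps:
Y = -1
k(w, U) = 15
A = 4060 (A = 2234 + 1826 = 4060)
A*k(Y, -13) = 4060*15 = 60900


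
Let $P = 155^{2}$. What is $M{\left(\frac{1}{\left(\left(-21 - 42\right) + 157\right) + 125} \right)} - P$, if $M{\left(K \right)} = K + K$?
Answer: $- \frac{5261473}{219} \approx -24025.0$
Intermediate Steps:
$P = 24025$
$M{\left(K \right)} = 2 K$
$M{\left(\frac{1}{\left(\left(-21 - 42\right) + 157\right) + 125} \right)} - P = \frac{2}{\left(\left(-21 - 42\right) + 157\right) + 125} - 24025 = \frac{2}{\left(-63 + 157\right) + 125} - 24025 = \frac{2}{94 + 125} - 24025 = \frac{2}{219} - 24025 = - \frac{5261473}{219}$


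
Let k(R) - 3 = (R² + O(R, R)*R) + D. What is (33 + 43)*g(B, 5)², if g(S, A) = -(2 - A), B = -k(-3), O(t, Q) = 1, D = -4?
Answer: 684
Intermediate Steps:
k(R) = -1 + R + R² (k(R) = 3 + ((R² + 1*R) - 4) = 3 + ((R² + R) - 4) = 3 + ((R + R²) - 4) = 3 + (-4 + R + R²) = -1 + R + R²)
B = -5 (B = -(-1 - 3 + (-3)²) = -(-1 - 3 + 9) = -1*5 = -5)
g(S, A) = -2 + A
(33 + 43)*g(B, 5)² = (33 + 43)*(-2 + 5)² = 76*3² = 76*9 = 684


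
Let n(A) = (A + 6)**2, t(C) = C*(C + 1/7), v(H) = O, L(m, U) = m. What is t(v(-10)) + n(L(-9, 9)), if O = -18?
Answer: 2313/7 ≈ 330.43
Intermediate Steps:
v(H) = -18
t(C) = C*(1/7 + C) (t(C) = C*(C + 1*(1/7)) = C*(C + 1/7) = C*(1/7 + C))
n(A) = (6 + A)**2
t(v(-10)) + n(L(-9, 9)) = -18*(1/7 - 18) + (6 - 9)**2 = -18*(-125/7) + (-3)**2 = 2250/7 + 9 = 2313/7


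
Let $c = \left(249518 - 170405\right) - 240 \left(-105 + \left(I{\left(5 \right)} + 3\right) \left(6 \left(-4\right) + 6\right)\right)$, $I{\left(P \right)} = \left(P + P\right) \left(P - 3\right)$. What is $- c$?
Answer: $-203673$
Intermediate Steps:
$I{\left(P \right)} = 2 P \left(-3 + P\right)$
$c = 203673$ ($c = \left(249518 - 170405\right) - 240 \left(-105 + \left(2 \cdot 5 \left(-3 + 5\right) + 3\right) \left(6 \left(-4\right) + 6\right)\right) = 79113 - 240 \left(-105 + \left(2 \cdot 5 \cdot 2 + 3\right) \left(-24 + 6\right)\right) = 79113 - 240 \left(-105 + \left(20 + 3\right) \left(-18\right)\right) = 79113 - 240 \left(-105 + 23 \left(-18\right)\right) = 79113 - 240 \left(-105 - 414\right) = 79113 - -124560 = 79113 + 124560 = 203673$)
$- c = \left(-1\right) 203673 = -203673$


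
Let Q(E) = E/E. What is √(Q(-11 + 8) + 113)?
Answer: √114 ≈ 10.677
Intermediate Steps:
Q(E) = 1
√(Q(-11 + 8) + 113) = √(1 + 113) = √114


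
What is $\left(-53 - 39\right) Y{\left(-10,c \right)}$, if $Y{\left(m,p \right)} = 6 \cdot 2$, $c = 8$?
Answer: $-1104$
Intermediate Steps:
$Y{\left(m,p \right)} = 12$
$\left(-53 - 39\right) Y{\left(-10,c \right)} = \left(-53 - 39\right) 12 = \left(-92\right) 12 = -1104$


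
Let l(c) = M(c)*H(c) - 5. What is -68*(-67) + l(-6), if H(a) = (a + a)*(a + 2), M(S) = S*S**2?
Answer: -5817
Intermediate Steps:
M(S) = S**3
H(a) = 2*a*(2 + a) (H(a) = (2*a)*(2 + a) = 2*a*(2 + a))
l(c) = -5 + 2*c**4*(2 + c) (l(c) = c**3*(2*c*(2 + c)) - 5 = 2*c**4*(2 + c) - 5 = -5 + 2*c**4*(2 + c))
-68*(-67) + l(-6) = -68*(-67) + (-5 + 2*(-6)**4*(2 - 6)) = 4556 + (-5 + 2*1296*(-4)) = 4556 + (-5 - 10368) = 4556 - 10373 = -5817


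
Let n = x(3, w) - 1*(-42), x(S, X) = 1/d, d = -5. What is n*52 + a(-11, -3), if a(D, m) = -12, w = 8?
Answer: 10808/5 ≈ 2161.6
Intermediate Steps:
x(S, X) = -⅕ (x(S, X) = 1/(-5) = -⅕)
n = 209/5 (n = -⅕ - 1*(-42) = -⅕ + 42 = 209/5 ≈ 41.800)
n*52 + a(-11, -3) = (209/5)*52 - 12 = 10868/5 - 12 = 10808/5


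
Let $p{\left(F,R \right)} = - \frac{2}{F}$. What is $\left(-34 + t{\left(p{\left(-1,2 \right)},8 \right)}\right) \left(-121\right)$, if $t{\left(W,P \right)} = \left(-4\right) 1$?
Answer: $4598$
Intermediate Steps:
$t{\left(W,P \right)} = -4$
$\left(-34 + t{\left(p{\left(-1,2 \right)},8 \right)}\right) \left(-121\right) = \left(-34 - 4\right) \left(-121\right) = \left(-38\right) \left(-121\right) = 4598$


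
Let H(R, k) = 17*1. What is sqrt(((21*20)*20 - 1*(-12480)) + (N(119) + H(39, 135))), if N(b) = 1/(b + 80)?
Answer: 6*sqrt(22987286)/199 ≈ 144.56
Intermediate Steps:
H(R, k) = 17
N(b) = 1/(80 + b)
sqrt(((21*20)*20 - 1*(-12480)) + (N(119) + H(39, 135))) = sqrt(((21*20)*20 - 1*(-12480)) + (1/(80 + 119) + 17)) = sqrt((420*20 + 12480) + (1/199 + 17)) = sqrt((8400 + 12480) + (1/199 + 17)) = sqrt(20880 + 3384/199) = sqrt(4158504/199) = 6*sqrt(22987286)/199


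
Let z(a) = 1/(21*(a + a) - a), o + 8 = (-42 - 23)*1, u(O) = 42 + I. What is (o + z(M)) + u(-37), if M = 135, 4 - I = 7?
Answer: -188189/5535 ≈ -34.000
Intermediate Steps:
I = -3 (I = 4 - 1*7 = 4 - 7 = -3)
u(O) = 39 (u(O) = 42 - 3 = 39)
o = -73 (o = -8 + (-42 - 23)*1 = -8 - 65*1 = -8 - 65 = -73)
z(a) = 1/(41*a) (z(a) = 1/(21*(2*a) - a) = 1/(42*a - a) = 1/(41*a))
(o + z(M)) + u(-37) = (-73 + (1/41)/135) + 39 = (-73 + (1/41)*(1/135)) + 39 = (-73 + 1/5535) + 39 = -404054/5535 + 39 = -188189/5535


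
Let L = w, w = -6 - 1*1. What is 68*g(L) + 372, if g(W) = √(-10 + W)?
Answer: 372 + 68*I*√17 ≈ 372.0 + 280.37*I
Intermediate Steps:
w = -7 (w = -6 - 1 = -7)
L = -7
68*g(L) + 372 = 68*√(-10 - 7) + 372 = 68*√(-17) + 372 = 68*(I*√17) + 372 = 68*I*√17 + 372 = 372 + 68*I*√17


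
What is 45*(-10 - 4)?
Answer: -630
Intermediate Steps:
45*(-10 - 4) = 45*(-14) = -630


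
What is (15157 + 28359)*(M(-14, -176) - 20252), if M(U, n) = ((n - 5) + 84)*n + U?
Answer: -138990104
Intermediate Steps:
M(U, n) = U + n*(79 + n) (M(U, n) = ((-5 + n) + 84)*n + U = (79 + n)*n + U = n*(79 + n) + U = U + n*(79 + n))
(15157 + 28359)*(M(-14, -176) - 20252) = (15157 + 28359)*((-14 + (-176)² + 79*(-176)) - 20252) = 43516*((-14 + 30976 - 13904) - 20252) = 43516*(17058 - 20252) = 43516*(-3194) = -138990104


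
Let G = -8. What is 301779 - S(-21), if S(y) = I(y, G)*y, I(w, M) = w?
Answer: 301338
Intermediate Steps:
S(y) = y² (S(y) = y*y = y²)
301779 - S(-21) = 301779 - 1*(-21)² = 301779 - 1*441 = 301779 - 441 = 301338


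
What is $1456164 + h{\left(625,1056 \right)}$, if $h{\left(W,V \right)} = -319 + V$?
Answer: $1456901$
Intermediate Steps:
$1456164 + h{\left(625,1056 \right)} = 1456164 + \left(-319 + 1056\right) = 1456164 + 737 = 1456901$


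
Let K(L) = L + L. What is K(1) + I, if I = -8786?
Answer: -8784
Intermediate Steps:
K(L) = 2*L
K(1) + I = 2*1 - 8786 = 2 - 8786 = -8784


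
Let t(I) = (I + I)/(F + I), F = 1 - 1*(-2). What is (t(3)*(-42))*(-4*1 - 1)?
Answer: 210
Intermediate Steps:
F = 3 (F = 1 + 2 = 3)
t(I) = 2*I/(3 + I) (t(I) = (I + I)/(3 + I) = (2*I)/(3 + I) = 2*I/(3 + I))
(t(3)*(-42))*(-4*1 - 1) = ((2*3/(3 + 3))*(-42))*(-4*1 - 1) = ((2*3/6)*(-42))*(-4 - 1) = ((2*3*(⅙))*(-42))*(-5) = (1*(-42))*(-5) = -42*(-5) = 210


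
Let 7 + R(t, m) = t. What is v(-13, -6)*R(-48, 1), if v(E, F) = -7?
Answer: 385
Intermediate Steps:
R(t, m) = -7 + t
v(-13, -6)*R(-48, 1) = -7*(-7 - 48) = -7*(-55) = 385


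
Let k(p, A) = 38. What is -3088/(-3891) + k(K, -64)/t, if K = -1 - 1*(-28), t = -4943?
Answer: 15116126/19233213 ≈ 0.78594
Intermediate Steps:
K = 27 (K = -1 + 28 = 27)
-3088/(-3891) + k(K, -64)/t = -3088/(-3891) + 38/(-4943) = -3088*(-1/3891) + 38*(-1/4943) = 3088/3891 - 38/4943 = 15116126/19233213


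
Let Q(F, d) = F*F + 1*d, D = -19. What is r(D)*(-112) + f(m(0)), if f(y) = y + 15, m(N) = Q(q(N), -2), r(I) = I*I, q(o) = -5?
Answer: -40394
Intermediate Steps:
r(I) = I**2
Q(F, d) = d + F**2 (Q(F, d) = F**2 + d = d + F**2)
m(N) = 23 (m(N) = -2 + (-5)**2 = -2 + 25 = 23)
f(y) = 15 + y
r(D)*(-112) + f(m(0)) = (-19)**2*(-112) + (15 + 23) = 361*(-112) + 38 = -40432 + 38 = -40394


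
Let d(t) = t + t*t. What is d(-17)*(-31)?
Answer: -8432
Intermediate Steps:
d(t) = t + t²
d(-17)*(-31) = -17*(1 - 17)*(-31) = -17*(-16)*(-31) = 272*(-31) = -8432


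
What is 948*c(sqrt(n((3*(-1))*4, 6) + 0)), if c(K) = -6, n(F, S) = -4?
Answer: -5688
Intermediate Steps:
948*c(sqrt(n((3*(-1))*4, 6) + 0)) = 948*(-6) = -5688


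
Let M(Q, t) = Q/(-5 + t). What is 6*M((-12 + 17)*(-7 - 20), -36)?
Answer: 810/41 ≈ 19.756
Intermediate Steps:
M(Q, t) = Q/(-5 + t)
6*M((-12 + 17)*(-7 - 20), -36) = 6*(((-12 + 17)*(-7 - 20))/(-5 - 36)) = 6*((5*(-27))/(-41)) = 6*(-135*(-1/41)) = 6*(135/41) = 810/41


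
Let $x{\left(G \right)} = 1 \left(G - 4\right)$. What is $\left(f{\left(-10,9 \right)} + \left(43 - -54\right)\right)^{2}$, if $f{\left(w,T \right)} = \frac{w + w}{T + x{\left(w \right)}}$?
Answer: $10201$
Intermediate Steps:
$x{\left(G \right)} = -4 + G$ ($x{\left(G \right)} = 1 \left(-4 + G\right) = -4 + G$)
$f{\left(w,T \right)} = \frac{2 w}{-4 + T + w}$ ($f{\left(w,T \right)} = \frac{w + w}{T + \left(-4 + w\right)} = \frac{2 w}{-4 + T + w}$)
$\left(f{\left(-10,9 \right)} + \left(43 - -54\right)\right)^{2} = \left(2 \left(-10\right) \frac{1}{-4 + 9 - 10} + \left(43 - -54\right)\right)^{2} = \left(2 \left(-10\right) \frac{1}{-5} + \left(43 + 54\right)\right)^{2} = \left(2 \left(-10\right) \left(- \frac{1}{5}\right) + 97\right)^{2} = \left(4 + 97\right)^{2} = 101^{2} = 10201$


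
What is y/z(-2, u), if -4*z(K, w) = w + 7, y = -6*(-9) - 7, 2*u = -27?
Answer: 376/13 ≈ 28.923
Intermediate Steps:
u = -27/2 (u = (½)*(-27) = -27/2 ≈ -13.500)
y = 47 (y = 54 - 7 = 47)
z(K, w) = -7/4 - w/4 (z(K, w) = -(w + 7)/4 = -(7 + w)/4 = -7/4 - w/4)
y/z(-2, u) = 47/(-7/4 - ¼*(-27/2)) = 47/(-7/4 + 27/8) = 47/(13/8) = 47*(8/13) = 376/13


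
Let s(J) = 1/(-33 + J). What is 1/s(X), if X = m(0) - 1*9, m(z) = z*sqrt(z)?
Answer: -42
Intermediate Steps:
m(z) = z**(3/2)
X = -9 (X = 0**(3/2) - 1*9 = 0 - 9 = -9)
1/s(X) = 1/(1/(-33 - 9)) = 1/(1/(-42)) = 1/(-1/42) = -42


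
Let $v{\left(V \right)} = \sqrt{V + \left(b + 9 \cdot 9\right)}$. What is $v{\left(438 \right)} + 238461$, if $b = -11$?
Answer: $238461 + 2 \sqrt{127} \approx 2.3848 \cdot 10^{5}$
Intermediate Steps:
$v{\left(V \right)} = \sqrt{70 + V}$ ($v{\left(V \right)} = \sqrt{V + \left(-11 + 9 \cdot 9\right)} = \sqrt{V + \left(-11 + 81\right)} = \sqrt{V + 70} = \sqrt{70 + V}$)
$v{\left(438 \right)} + 238461 = \sqrt{70 + 438} + 238461 = \sqrt{508} + 238461 = 2 \sqrt{127} + 238461 = 238461 + 2 \sqrt{127}$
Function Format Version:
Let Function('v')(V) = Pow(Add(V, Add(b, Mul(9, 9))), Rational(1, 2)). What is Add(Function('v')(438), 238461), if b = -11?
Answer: Add(238461, Mul(2, Pow(127, Rational(1, 2)))) ≈ 2.3848e+5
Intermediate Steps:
Function('v')(V) = Pow(Add(70, V), Rational(1, 2)) (Function('v')(V) = Pow(Add(V, Add(-11, Mul(9, 9))), Rational(1, 2)) = Pow(Add(V, Add(-11, 81)), Rational(1, 2)) = Pow(Add(V, 70), Rational(1, 2)) = Pow(Add(70, V), Rational(1, 2)))
Add(Function('v')(438), 238461) = Add(Pow(Add(70, 438), Rational(1, 2)), 238461) = Add(Pow(508, Rational(1, 2)), 238461) = Add(Mul(2, Pow(127, Rational(1, 2))), 238461) = Add(238461, Mul(2, Pow(127, Rational(1, 2))))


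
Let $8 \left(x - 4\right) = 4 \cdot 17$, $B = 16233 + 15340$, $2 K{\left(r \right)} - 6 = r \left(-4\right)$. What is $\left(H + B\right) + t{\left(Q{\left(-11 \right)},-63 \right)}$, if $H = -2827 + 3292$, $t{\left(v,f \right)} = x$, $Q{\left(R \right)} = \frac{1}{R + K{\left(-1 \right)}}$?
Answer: $\frac{64101}{2} \approx 32051.0$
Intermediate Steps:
$K{\left(r \right)} = 3 - 2 r$ ($K{\left(r \right)} = 3 + \frac{r \left(-4\right)}{2} = 3 + \frac{\left(-4\right) r}{2} = 3 - 2 r$)
$B = 31573$
$Q{\left(R \right)} = \frac{1}{5 + R}$ ($Q{\left(R \right)} = \frac{1}{R + \left(3 - -2\right)} = \frac{1}{R + \left(3 + 2\right)} = \frac{1}{R + 5} = \frac{1}{5 + R}$)
$x = \frac{25}{2}$ ($x = 4 + \frac{4 \cdot 17}{8} = 4 + \frac{1}{8} \cdot 68 = 4 + \frac{17}{2} = \frac{25}{2} \approx 12.5$)
$t{\left(v,f \right)} = \frac{25}{2}$
$H = 465$
$\left(H + B\right) + t{\left(Q{\left(-11 \right)},-63 \right)} = \left(465 + 31573\right) + \frac{25}{2} = 32038 + \frac{25}{2} = \frac{64101}{2}$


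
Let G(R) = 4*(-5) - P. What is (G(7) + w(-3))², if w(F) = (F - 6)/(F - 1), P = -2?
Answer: 3969/16 ≈ 248.06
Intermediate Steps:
w(F) = (-6 + F)/(-1 + F)
G(R) = -18 (G(R) = 4*(-5) - 1*(-2) = -20 + 2 = -18)
(G(7) + w(-3))² = (-18 + (-6 - 3)/(-1 - 3))² = (-18 - 9/(-4))² = (-18 - ¼*(-9))² = (-18 + 9/4)² = (-63/4)² = 3969/16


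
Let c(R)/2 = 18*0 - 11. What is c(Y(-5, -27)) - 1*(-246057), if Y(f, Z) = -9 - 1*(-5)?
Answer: 246035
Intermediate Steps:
Y(f, Z) = -4 (Y(f, Z) = -9 + 5 = -4)
c(R) = -22 (c(R) = 2*(18*0 - 11) = 2*(0 - 11) = 2*(-11) = -22)
c(Y(-5, -27)) - 1*(-246057) = -22 - 1*(-246057) = -22 + 246057 = 246035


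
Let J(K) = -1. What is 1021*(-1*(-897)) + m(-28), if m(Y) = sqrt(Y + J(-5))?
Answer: 915837 + I*sqrt(29) ≈ 9.1584e+5 + 5.3852*I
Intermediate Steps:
m(Y) = sqrt(-1 + Y) (m(Y) = sqrt(Y - 1) = sqrt(-1 + Y))
1021*(-1*(-897)) + m(-28) = 1021*(-1*(-897)) + sqrt(-1 - 28) = 1021*897 + sqrt(-29) = 915837 + I*sqrt(29)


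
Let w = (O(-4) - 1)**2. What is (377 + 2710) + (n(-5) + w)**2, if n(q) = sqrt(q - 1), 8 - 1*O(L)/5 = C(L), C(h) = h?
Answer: 12120442 + 6962*I*sqrt(6) ≈ 1.212e+7 + 17053.0*I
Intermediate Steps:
O(L) = 40 - 5*L
n(q) = sqrt(-1 + q)
w = 3481 (w = ((40 - 5*(-4)) - 1)**2 = ((40 + 20) - 1)**2 = (60 - 1)**2 = 59**2 = 3481)
(377 + 2710) + (n(-5) + w)**2 = (377 + 2710) + (sqrt(-1 - 5) + 3481)**2 = 3087 + (sqrt(-6) + 3481)**2 = 3087 + (I*sqrt(6) + 3481)**2 = 3087 + (3481 + I*sqrt(6))**2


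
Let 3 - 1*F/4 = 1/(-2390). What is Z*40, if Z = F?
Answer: 114736/239 ≈ 480.07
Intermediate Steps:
F = 14342/1195 (F = 12 - 4/(-2390) = 12 - 4*(-1/2390) = 12 + 2/1195 = 14342/1195 ≈ 12.002)
Z = 14342/1195 ≈ 12.002
Z*40 = (14342/1195)*40 = 114736/239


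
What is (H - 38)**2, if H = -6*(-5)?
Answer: 64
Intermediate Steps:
H = 30
(H - 38)**2 = (30 - 38)**2 = (-8)**2 = 64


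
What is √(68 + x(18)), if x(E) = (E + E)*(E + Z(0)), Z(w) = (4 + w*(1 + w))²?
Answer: 2*√323 ≈ 35.944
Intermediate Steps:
x(E) = 2*E*(16 + E) (x(E) = (E + E)*(E + (4 + 0 + 0²)²) = (2*E)*(E + (4 + 0 + 0)²) = (2*E)*(E + 4²) = (2*E)*(E + 16) = (2*E)*(16 + E) = 2*E*(16 + E))
√(68 + x(18)) = √(68 + 2*18*(16 + 18)) = √(68 + 2*18*34) = √(68 + 1224) = √1292 = 2*√323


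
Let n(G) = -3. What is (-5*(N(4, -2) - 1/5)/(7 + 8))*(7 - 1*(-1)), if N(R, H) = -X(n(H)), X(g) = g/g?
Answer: 16/5 ≈ 3.2000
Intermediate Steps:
X(g) = 1
N(R, H) = -1 (N(R, H) = -1*1 = -1)
(-5*(N(4, -2) - 1/5)/(7 + 8))*(7 - 1*(-1)) = (-5*(-1 - 1/5)/(7 + 8))*(7 - 1*(-1)) = (-5*(-1 - 1*1/5)/15)*(7 + 1) = -5*(-1 - 1/5)/15*8 = -(-6)/15*8 = -5*(-2/25)*8 = (2/5)*8 = 16/5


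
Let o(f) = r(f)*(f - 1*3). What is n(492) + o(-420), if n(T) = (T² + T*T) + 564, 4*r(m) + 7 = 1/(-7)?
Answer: 6796263/14 ≈ 4.8545e+5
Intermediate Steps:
r(m) = -25/14 (r(m) = -7/4 + (¼)/(-7) = -7/4 + (¼)*(-⅐) = -7/4 - 1/28 = -25/14)
o(f) = 75/14 - 25*f/14 (o(f) = -25*(f - 1*3)/14 = -25*(f - 3)/14 = -25*(-3 + f)/14 = 75/14 - 25*f/14)
n(T) = 564 + 2*T² (n(T) = (T² + T²) + 564 = 2*T² + 564 = 564 + 2*T²)
n(492) + o(-420) = (564 + 2*492²) + (75/14 - 25/14*(-420)) = (564 + 2*242064) + (75/14 + 750) = (564 + 484128) + 10575/14 = 484692 + 10575/14 = 6796263/14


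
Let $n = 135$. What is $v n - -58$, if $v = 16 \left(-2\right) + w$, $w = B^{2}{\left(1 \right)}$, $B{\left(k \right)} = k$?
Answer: $-4127$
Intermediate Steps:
$w = 1$ ($w = 1^{2} = 1$)
$v = -31$ ($v = 16 \left(-2\right) + 1 = -32 + 1 = -31$)
$v n - -58 = \left(-31\right) 135 - -58 = -4185 + 58 = -4127$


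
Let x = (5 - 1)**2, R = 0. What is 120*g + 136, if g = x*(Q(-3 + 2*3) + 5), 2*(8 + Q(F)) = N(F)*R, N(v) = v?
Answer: -5624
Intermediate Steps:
Q(F) = -8 (Q(F) = -8 + (F*0)/2 = -8 + (1/2)*0 = -8 + 0 = -8)
x = 16 (x = 4**2 = 16)
g = -48 (g = 16*(-8 + 5) = 16*(-3) = -48)
120*g + 136 = 120*(-48) + 136 = -5760 + 136 = -5624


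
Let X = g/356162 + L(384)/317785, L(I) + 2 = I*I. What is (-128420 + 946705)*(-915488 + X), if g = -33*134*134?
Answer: -652221991775260653844/870638009 ≈ -7.4913e+11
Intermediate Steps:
L(I) = -2 + I**2 (L(I) = -2 + I*I = -2 + I**2)
g = -592548 (g = -4422*134 = -592548)
X = -67892677316/56591470585 (X = -592548/356162 + (-2 + 384**2)/317785 = -592548*1/356162 + (-2 + 147456)*(1/317785) = -296274/178081 + 147454*(1/317785) = -296274/178081 + 147454/317785 = -67892677316/56591470585 ≈ -1.1997)
(-128420 + 946705)*(-915488 + X) = (-128420 + 946705)*(-915488 - 67892677316/56591470585) = 818285*(-51808880115597796/56591470585) = -652221991775260653844/870638009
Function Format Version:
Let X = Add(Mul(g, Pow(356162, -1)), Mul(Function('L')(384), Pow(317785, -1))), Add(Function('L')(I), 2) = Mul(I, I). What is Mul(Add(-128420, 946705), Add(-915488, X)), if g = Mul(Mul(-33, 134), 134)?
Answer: Rational(-652221991775260653844, 870638009) ≈ -7.4913e+11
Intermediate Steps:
Function('L')(I) = Add(-2, Pow(I, 2)) (Function('L')(I) = Add(-2, Mul(I, I)) = Add(-2, Pow(I, 2)))
g = -592548 (g = Mul(-4422, 134) = -592548)
X = Rational(-67892677316, 56591470585) (X = Add(Mul(-592548, Pow(356162, -1)), Mul(Add(-2, Pow(384, 2)), Pow(317785, -1))) = Add(Mul(-592548, Rational(1, 356162)), Mul(Add(-2, 147456), Rational(1, 317785))) = Add(Rational(-296274, 178081), Mul(147454, Rational(1, 317785))) = Add(Rational(-296274, 178081), Rational(147454, 317785)) = Rational(-67892677316, 56591470585) ≈ -1.1997)
Mul(Add(-128420, 946705), Add(-915488, X)) = Mul(Add(-128420, 946705), Add(-915488, Rational(-67892677316, 56591470585))) = Mul(818285, Rational(-51808880115597796, 56591470585)) = Rational(-652221991775260653844, 870638009)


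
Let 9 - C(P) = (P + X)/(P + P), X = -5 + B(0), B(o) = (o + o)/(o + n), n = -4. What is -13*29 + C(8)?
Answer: -5891/16 ≈ -368.19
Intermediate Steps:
B(o) = 2*o/(-4 + o) (B(o) = (o + o)/(o - 4) = (2*o)/(-4 + o) = 2*o/(-4 + o))
X = -5 (X = -5 + 2*0/(-4 + 0) = -5 + 2*0/(-4) = -5 + 2*0*(-¼) = -5 + 0 = -5)
C(P) = 9 - (-5 + P)/(2*P) (C(P) = 9 - (P - 5)/(P + P) = 9 - (-5 + P)/(2*P))
-13*29 + C(8) = -13*29 + (½)*(5 + 17*8)/8 = -377 + (½)*(⅛)*(5 + 136) = -377 + (½)*(⅛)*141 = -377 + 141/16 = -5891/16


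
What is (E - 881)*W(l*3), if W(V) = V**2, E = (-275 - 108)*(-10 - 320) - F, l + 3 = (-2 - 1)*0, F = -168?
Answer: 10179837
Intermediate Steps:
l = -3 (l = -3 + (-2 - 1)*0 = -3 - 3*0 = -3 + 0 = -3)
E = 126558 (E = (-275 - 108)*(-10 - 320) - 1*(-168) = -383*(-330) + 168 = 126390 + 168 = 126558)
(E - 881)*W(l*3) = (126558 - 881)*(-3*3)**2 = 125677*(-9)**2 = 125677*81 = 10179837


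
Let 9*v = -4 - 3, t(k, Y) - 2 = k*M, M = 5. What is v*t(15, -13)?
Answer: -539/9 ≈ -59.889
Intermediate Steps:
t(k, Y) = 2 + 5*k (t(k, Y) = 2 + k*5 = 2 + 5*k)
v = -7/9 (v = (-4 - 3)/9 = (⅑)*(-7) = -7/9 ≈ -0.77778)
v*t(15, -13) = -7*(2 + 5*15)/9 = -7*(2 + 75)/9 = -7/9*77 = -539/9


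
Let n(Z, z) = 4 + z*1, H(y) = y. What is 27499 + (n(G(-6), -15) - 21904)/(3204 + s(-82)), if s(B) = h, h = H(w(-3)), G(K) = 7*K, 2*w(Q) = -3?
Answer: 11739151/427 ≈ 27492.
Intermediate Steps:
w(Q) = -3/2 (w(Q) = (½)*(-3) = -3/2)
h = -3/2 ≈ -1.5000
s(B) = -3/2
n(Z, z) = 4 + z
27499 + (n(G(-6), -15) - 21904)/(3204 + s(-82)) = 27499 + ((4 - 15) - 21904)/(3204 - 3/2) = 27499 + (-11 - 21904)/(6405/2) = 27499 - 21915*2/6405 = 27499 - 2922/427 = 11739151/427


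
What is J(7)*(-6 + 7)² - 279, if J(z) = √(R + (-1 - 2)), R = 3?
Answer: -279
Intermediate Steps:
J(z) = 0 (J(z) = √(3 + (-1 - 2)) = √(3 - 3) = √0 = 0)
J(7)*(-6 + 7)² - 279 = 0*(-6 + 7)² - 279 = 0*1² - 279 = 0*1 - 279 = 0 - 279 = -279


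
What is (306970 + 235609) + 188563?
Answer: 731142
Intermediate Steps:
(306970 + 235609) + 188563 = 542579 + 188563 = 731142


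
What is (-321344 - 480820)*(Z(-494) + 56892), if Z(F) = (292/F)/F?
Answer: -2784250360554564/61009 ≈ -4.5637e+10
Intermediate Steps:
Z(F) = 292/F²
(-321344 - 480820)*(Z(-494) + 56892) = (-321344 - 480820)*(292/(-494)² + 56892) = -802164*(292*(1/244036) + 56892) = -802164*(73/61009 + 56892) = -802164*3470924101/61009 = -2784250360554564/61009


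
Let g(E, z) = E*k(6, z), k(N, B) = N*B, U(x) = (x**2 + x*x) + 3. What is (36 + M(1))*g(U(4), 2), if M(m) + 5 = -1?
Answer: 12600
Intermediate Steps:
U(x) = 3 + 2*x**2 (U(x) = (x**2 + x**2) + 3 = 2*x**2 + 3 = 3 + 2*x**2)
M(m) = -6 (M(m) = -5 - 1 = -6)
k(N, B) = B*N
g(E, z) = 6*E*z (g(E, z) = E*(z*6) = E*(6*z) = 6*E*z)
(36 + M(1))*g(U(4), 2) = (36 - 6)*(6*(3 + 2*4**2)*2) = 30*(6*(3 + 2*16)*2) = 30*(6*(3 + 32)*2) = 30*(6*35*2) = 30*420 = 12600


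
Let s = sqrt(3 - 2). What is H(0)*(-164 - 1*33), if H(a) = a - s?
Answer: 197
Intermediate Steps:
s = 1 (s = sqrt(1) = 1)
H(a) = -1 + a (H(a) = a - 1*1 = a - 1 = -1 + a)
H(0)*(-164 - 1*33) = (-1 + 0)*(-164 - 1*33) = -(-164 - 33) = -1*(-197) = 197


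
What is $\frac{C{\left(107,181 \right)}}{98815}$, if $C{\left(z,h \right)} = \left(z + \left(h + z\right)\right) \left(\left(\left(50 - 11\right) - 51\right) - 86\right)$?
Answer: $- \frac{7742}{19763} \approx -0.39174$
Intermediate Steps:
$C{\left(z,h \right)} = - 196 z - 98 h$ ($C{\left(z,h \right)} = \left(h + 2 z\right) \left(\left(39 - 51\right) - 86\right) = \left(h + 2 z\right) \left(-12 - 86\right) = \left(h + 2 z\right) \left(-98\right) = - 196 z - 98 h$)
$\frac{C{\left(107,181 \right)}}{98815} = \frac{\left(-196\right) 107 - 17738}{98815} = \left(-20972 - 17738\right) \frac{1}{98815} = \left(-38710\right) \frac{1}{98815} = - \frac{7742}{19763}$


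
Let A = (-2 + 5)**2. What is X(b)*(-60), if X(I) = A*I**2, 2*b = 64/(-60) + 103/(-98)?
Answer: -29072307/48020 ≈ -605.42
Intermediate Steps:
A = 9 (A = 3**2 = 9)
b = -3113/2940 (b = (64/(-60) + 103/(-98))/2 = (64*(-1/60) + 103*(-1/98))/2 = (-16/15 - 103/98)/2 = (1/2)*(-3113/1470) = -3113/2940 ≈ -1.0588)
X(I) = 9*I**2
X(b)*(-60) = (9*(-3113/2940)**2)*(-60) = (9*(9690769/8643600))*(-60) = (9690769/960400)*(-60) = -29072307/48020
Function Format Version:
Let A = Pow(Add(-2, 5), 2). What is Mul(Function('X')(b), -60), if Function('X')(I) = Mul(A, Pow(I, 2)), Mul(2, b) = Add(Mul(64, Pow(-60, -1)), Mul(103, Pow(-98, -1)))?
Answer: Rational(-29072307, 48020) ≈ -605.42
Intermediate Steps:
A = 9 (A = Pow(3, 2) = 9)
b = Rational(-3113, 2940) (b = Mul(Rational(1, 2), Add(Mul(64, Pow(-60, -1)), Mul(103, Pow(-98, -1)))) = Mul(Rational(1, 2), Add(Mul(64, Rational(-1, 60)), Mul(103, Rational(-1, 98)))) = Mul(Rational(1, 2), Add(Rational(-16, 15), Rational(-103, 98))) = Mul(Rational(1, 2), Rational(-3113, 1470)) = Rational(-3113, 2940) ≈ -1.0588)
Function('X')(I) = Mul(9, Pow(I, 2))
Mul(Function('X')(b), -60) = Mul(Mul(9, Pow(Rational(-3113, 2940), 2)), -60) = Mul(Mul(9, Rational(9690769, 8643600)), -60) = Mul(Rational(9690769, 960400), -60) = Rational(-29072307, 48020)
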